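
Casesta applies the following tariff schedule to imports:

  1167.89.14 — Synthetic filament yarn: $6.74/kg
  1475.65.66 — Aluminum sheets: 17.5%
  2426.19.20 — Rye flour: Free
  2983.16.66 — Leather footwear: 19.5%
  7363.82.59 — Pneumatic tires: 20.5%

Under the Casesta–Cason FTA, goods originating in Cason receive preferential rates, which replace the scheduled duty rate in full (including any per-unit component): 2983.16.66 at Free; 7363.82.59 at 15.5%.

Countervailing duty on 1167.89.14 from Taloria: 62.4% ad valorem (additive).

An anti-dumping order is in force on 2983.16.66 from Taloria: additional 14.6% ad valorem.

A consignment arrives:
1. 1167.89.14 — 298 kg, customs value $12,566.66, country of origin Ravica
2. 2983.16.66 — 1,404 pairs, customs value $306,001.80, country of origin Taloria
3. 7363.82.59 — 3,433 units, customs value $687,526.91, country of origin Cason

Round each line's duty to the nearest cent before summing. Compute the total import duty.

$212,921.80

Line 1 (1167.89.14, Ravica, 298 kg, $12,566.66):
Base rate for 1167.89.14 is $6.74/kg.
The additional-duty order on 1167.89.14 targets Taloria, not Ravica; it does not apply.
Duty = 298 × $6.74 = $2,008.52.
Line 2 (2983.16.66, Taloria, 1,404 pairs, $306,001.80):
Base rate for 2983.16.66 is 19.5%.
2983.16.66 has an FTA preferential rate, but origin Taloria is not Cason; base rate stands.
Additional duty on 2983.16.66 from Taloria: +14.6%. Applied ad valorem rate: 19.5% + 14.6% = 34.1%.
Duty = $306,001.80 × 34.1% = $104,346.61.
Line 3 (7363.82.59, Cason, 3,433 units, $687,526.91):
Base rate for 7363.82.59 is 20.5%.
Origin Cason qualifies under the Casesta–Cason agreement and 7363.82.59 is covered: preferential rate 15.5% applies instead.
Duty = $687,526.91 × 15.5% = $106,566.67.
Total = $2,008.52 + $104,346.61 + $106,566.67 = $212,921.80.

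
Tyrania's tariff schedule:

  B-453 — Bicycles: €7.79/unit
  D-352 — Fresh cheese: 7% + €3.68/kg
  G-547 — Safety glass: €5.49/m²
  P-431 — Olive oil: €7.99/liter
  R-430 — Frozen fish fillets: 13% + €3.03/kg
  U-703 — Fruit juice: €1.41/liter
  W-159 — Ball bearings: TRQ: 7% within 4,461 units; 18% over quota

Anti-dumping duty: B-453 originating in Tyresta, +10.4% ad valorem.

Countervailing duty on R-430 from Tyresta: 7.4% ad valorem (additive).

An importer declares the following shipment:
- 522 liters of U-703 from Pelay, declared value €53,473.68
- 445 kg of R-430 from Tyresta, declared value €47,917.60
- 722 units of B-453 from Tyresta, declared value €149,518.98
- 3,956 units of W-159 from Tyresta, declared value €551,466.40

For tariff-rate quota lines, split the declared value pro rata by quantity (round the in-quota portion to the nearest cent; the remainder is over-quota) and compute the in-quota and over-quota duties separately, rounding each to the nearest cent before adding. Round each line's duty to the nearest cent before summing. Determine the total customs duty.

€71,636.56

Line 1 (U-703, Pelay, 522 liters, €53,473.68):
Base rate for U-703 is €1.41/liter.
Duty = 522 × €1.41 = €736.02.
Line 2 (R-430, Tyresta, 445 kg, €47,917.60):
Base rate for R-430 is 13% + €3.03/kg.
Additional duty on R-430 from Tyresta: +7.4%. Applied ad valorem rate: 13% + 7.4% = 20.4%.
Duty = €47,917.60 × 20.4% + 445 × €3.03 = €11,123.54.
Line 3 (B-453, Tyresta, 722 units, €149,518.98):
Base rate for B-453 is €7.79/unit.
Additional duty on B-453 from Tyresta: +10.4% ad valorem. Applied ad valorem rate = 10.4%.
Duty = €149,518.98 × 10.4% + 722 × €7.79 = €21,174.35.
Line 4 (W-159, Tyresta, 3,956 units, €551,466.40):
Code W-159 is under a tariff-rate quota (threshold 4,461 units). Quantity 3,956 units is within the quota, so the in-quota rate 7% applies to the full value.
Duty = €551,466.40 × 7% = €38,602.65.
Total = €736.02 + €11,123.54 + €21,174.35 + €38,602.65 = €71,636.56.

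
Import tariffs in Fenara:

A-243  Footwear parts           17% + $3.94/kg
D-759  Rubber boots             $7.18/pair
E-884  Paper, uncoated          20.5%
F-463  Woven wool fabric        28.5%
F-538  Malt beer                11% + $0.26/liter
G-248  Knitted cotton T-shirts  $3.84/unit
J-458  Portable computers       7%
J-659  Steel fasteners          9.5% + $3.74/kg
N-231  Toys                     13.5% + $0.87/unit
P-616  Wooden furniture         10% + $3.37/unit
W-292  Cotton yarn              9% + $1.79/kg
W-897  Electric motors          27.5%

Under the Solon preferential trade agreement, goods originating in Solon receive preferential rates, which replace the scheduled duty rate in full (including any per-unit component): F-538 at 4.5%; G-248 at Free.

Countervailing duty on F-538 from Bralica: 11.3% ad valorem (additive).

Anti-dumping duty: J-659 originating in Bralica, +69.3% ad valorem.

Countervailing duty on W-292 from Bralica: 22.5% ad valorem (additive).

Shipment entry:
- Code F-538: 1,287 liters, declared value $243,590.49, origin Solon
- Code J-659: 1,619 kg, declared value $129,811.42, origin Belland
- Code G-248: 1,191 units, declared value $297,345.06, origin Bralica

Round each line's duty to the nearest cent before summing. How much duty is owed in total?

$33,922.15

Line 1 (F-538, Solon, 1,287 liters, $243,590.49):
Base rate for F-538 is 11% + $0.26/liter.
Origin Solon qualifies under the Fenara–Solon agreement and F-538 is covered: preferential rate 4.5% applies instead.
The additional-duty order on F-538 targets Bralica, not Solon; it does not apply.
Duty = $243,590.49 × 4.5% = $10,961.57.
Line 2 (J-659, Belland, 1,619 kg, $129,811.42):
Base rate for J-659 is 9.5% + $3.74/kg.
The additional-duty order on J-659 targets Bralica, not Belland; it does not apply.
Duty = $129,811.42 × 9.5% + 1,619 × $3.74 = $18,387.14.
Line 3 (G-248, Bralica, 1,191 units, $297,345.06):
Base rate for G-248 is $3.84/unit.
G-248 has an FTA preferential rate, but origin Bralica is not Solon; base rate stands.
Duty = 1,191 × $3.84 = $4,573.44.
Total = $10,961.57 + $18,387.14 + $4,573.44 = $33,922.15.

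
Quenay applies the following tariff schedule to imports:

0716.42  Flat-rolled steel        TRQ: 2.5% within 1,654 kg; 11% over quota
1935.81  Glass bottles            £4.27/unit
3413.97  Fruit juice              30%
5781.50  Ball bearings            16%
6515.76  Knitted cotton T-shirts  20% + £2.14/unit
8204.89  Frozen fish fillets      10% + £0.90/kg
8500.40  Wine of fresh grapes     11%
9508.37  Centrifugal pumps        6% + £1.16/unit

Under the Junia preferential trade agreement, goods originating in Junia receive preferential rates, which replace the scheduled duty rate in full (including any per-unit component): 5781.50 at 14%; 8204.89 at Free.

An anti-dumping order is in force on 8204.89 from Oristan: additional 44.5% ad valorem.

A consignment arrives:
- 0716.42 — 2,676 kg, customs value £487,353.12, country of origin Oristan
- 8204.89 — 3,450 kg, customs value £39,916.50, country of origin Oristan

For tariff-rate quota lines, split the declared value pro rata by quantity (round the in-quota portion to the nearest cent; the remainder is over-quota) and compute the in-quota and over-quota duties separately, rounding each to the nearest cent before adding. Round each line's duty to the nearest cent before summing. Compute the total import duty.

Line 1 (0716.42, Oristan, 2,676 kg, £487,353.12):
Code 0716.42 is under a tariff-rate quota (threshold 1,654 kg). In-quota: 1,654 kg at 2.5%; over-quota: 1,022 kg at 11%.
Pro-rata value split: in-quota = £487,353.12 × 1,654/2,676 = £301,226.48; over-quota = £487,353.12 − £301,226.48 = £186,126.64.
In-quota duty = £301,226.48 × 2.5% = £7,530.66. Over-quota duty = £186,126.64 × 11% = £20,473.93.
Line duty = £7,530.66 + £20,473.93 = £28,004.59.
Line 2 (8204.89, Oristan, 3,450 kg, £39,916.50):
Base rate for 8204.89 is 10% + £0.90/kg.
8204.89 has an FTA preferential rate, but origin Oristan is not Junia; base rate stands.
Additional duty on 8204.89 from Oristan: +44.5%. Applied ad valorem rate: 10% + 44.5% = 54.5%.
Duty = £39,916.50 × 54.5% + 3,450 × £0.90 = £24,859.49.
Total = £28,004.59 + £24,859.49 = £52,864.08.

£52,864.08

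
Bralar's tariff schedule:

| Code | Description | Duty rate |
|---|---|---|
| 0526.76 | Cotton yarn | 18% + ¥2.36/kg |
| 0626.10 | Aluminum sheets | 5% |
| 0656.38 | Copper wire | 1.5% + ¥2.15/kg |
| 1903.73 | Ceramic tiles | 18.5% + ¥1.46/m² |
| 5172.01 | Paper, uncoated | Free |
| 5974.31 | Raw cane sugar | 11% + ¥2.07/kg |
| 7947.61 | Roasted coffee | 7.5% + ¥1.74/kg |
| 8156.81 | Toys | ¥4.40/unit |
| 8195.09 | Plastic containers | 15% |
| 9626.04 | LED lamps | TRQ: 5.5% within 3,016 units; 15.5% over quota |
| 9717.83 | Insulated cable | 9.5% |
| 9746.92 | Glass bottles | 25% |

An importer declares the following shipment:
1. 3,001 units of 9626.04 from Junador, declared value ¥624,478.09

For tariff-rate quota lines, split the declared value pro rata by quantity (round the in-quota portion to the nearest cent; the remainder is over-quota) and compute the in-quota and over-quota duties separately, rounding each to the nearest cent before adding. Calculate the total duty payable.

¥34,346.29

Line 1 (9626.04, Junador, 3,001 units, ¥624,478.09):
Code 9626.04 is under a tariff-rate quota (threshold 3,016 units). Quantity 3,001 units is within the quota, so the in-quota rate 5.5% applies to the full value.
Duty = ¥624,478.09 × 5.5% = ¥34,346.29.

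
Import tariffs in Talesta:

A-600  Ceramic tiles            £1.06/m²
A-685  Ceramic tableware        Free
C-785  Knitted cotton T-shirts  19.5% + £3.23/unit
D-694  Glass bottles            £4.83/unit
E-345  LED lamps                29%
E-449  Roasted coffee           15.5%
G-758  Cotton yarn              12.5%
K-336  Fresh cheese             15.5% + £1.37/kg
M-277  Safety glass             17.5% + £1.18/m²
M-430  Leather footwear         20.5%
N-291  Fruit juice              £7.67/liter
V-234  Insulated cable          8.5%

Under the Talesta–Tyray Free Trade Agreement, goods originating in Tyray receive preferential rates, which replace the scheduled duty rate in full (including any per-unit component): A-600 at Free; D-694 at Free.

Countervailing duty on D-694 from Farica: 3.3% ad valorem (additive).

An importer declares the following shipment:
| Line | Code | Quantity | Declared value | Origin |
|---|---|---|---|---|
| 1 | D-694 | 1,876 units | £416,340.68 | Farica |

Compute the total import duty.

Line 1 (D-694, Farica, 1,876 units, £416,340.68):
Base rate for D-694 is £4.83/unit.
D-694 has an FTA preferential rate, but origin Farica is not Tyray; base rate stands.
Additional duty on D-694 from Farica: +3.3% ad valorem. Applied ad valorem rate = 3.3%.
Duty = £416,340.68 × 3.3% + 1,876 × £4.83 = £22,800.32.

£22,800.32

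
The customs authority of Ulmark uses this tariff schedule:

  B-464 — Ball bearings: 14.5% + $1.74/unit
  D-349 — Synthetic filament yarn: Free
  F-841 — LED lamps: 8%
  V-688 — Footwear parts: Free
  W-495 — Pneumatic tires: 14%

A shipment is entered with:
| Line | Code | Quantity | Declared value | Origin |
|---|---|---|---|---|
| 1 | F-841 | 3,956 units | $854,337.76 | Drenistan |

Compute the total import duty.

$68,347.02

Line 1 (F-841, Drenistan, 3,956 units, $854,337.76):
Base rate for F-841 is 8%.
Duty = $854,337.76 × 8% = $68,347.02.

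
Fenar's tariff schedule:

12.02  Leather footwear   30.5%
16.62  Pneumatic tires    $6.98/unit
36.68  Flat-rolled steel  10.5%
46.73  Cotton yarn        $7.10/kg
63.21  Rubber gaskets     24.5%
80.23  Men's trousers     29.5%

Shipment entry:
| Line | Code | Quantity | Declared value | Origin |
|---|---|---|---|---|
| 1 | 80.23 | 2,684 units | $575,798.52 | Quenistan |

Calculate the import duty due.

$169,860.56

Line 1 (80.23, Quenistan, 2,684 units, $575,798.52):
Base rate for 80.23 is 29.5%.
Duty = $575,798.52 × 29.5% = $169,860.56.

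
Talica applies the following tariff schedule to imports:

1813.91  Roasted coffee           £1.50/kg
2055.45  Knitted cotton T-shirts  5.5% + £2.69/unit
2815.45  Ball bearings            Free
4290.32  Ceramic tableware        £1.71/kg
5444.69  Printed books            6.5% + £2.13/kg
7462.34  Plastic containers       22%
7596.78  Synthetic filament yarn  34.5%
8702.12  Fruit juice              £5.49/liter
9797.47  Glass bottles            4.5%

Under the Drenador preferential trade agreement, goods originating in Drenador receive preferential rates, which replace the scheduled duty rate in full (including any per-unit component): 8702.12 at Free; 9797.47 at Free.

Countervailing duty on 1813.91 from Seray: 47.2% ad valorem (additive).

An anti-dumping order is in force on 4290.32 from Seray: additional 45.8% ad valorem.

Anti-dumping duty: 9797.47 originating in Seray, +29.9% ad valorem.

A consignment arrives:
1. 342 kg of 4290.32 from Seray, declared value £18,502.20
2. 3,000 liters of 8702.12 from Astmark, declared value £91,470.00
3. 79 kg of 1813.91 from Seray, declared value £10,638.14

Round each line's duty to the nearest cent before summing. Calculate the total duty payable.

£30,668.53

Line 1 (4290.32, Seray, 342 kg, £18,502.20):
Base rate for 4290.32 is £1.71/kg.
Additional duty on 4290.32 from Seray: +45.8% ad valorem. Applied ad valorem rate = 45.8%.
Duty = £18,502.20 × 45.8% + 342 × £1.71 = £9,058.83.
Line 2 (8702.12, Astmark, 3,000 liters, £91,470.00):
Base rate for 8702.12 is £5.49/liter.
8702.12 has an FTA preferential rate, but origin Astmark is not Drenador; base rate stands.
Duty = 3,000 × £5.49 = £16,470.00.
Line 3 (1813.91, Seray, 79 kg, £10,638.14):
Base rate for 1813.91 is £1.50/kg.
Additional duty on 1813.91 from Seray: +47.2% ad valorem. Applied ad valorem rate = 47.2%.
Duty = £10,638.14 × 47.2% + 79 × £1.50 = £5,139.70.
Total = £9,058.83 + £16,470.00 + £5,139.70 = £30,668.53.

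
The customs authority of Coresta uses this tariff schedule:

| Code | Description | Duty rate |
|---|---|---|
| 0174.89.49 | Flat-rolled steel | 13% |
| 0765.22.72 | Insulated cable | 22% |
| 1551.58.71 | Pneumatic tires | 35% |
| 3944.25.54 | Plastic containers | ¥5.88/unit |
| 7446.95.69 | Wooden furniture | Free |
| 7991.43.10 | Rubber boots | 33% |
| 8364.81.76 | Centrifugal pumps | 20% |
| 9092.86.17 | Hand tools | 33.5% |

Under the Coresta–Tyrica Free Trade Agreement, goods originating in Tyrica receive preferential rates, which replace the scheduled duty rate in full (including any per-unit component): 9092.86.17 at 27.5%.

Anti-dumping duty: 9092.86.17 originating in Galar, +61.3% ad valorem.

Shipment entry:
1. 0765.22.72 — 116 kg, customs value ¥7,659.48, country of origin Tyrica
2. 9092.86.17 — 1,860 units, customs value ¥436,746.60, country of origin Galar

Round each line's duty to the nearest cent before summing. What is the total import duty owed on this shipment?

¥415,720.87

Line 1 (0765.22.72, Tyrica, 116 kg, ¥7,659.48):
Base rate for 0765.22.72 is 22%.
Origin Tyrica is the FTA partner but 0765.22.72 is not on the preference list; base rate stands.
Duty = ¥7,659.48 × 22% = ¥1,685.09.
Line 2 (9092.86.17, Galar, 1,860 units, ¥436,746.60):
Base rate for 9092.86.17 is 33.5%.
9092.86.17 has an FTA preferential rate, but origin Galar is not Tyrica; base rate stands.
Additional duty on 9092.86.17 from Galar: +61.3%. Applied ad valorem rate: 33.5% + 61.3% = 94.8%.
Duty = ¥436,746.60 × 94.8% = ¥414,035.78.
Total = ¥1,685.09 + ¥414,035.78 = ¥415,720.87.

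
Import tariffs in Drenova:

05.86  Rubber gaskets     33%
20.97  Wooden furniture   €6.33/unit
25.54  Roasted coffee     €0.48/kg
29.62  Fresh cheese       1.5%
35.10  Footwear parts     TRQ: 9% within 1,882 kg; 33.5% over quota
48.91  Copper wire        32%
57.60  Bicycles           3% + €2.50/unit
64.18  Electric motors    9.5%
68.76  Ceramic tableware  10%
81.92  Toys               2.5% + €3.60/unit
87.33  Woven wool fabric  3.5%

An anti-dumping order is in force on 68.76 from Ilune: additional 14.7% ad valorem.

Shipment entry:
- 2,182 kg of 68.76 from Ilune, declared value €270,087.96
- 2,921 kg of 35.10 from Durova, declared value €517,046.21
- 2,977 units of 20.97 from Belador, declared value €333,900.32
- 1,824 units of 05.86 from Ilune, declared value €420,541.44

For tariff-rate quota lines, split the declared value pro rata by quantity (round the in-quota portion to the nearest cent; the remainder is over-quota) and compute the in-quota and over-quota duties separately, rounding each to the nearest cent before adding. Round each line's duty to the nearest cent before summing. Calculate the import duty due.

€315,927.76

Line 1 (68.76, Ilune, 2,182 kg, €270,087.96):
Base rate for 68.76 is 10%.
Additional duty on 68.76 from Ilune: +14.7%. Applied ad valorem rate: 10% + 14.7% = 24.7%.
Duty = €270,087.96 × 24.7% = €66,711.73.
Line 2 (35.10, Durova, 2,921 kg, €517,046.21):
Code 35.10 is under a tariff-rate quota (threshold 1,882 kg). In-quota: 1,882 kg at 9%; over-quota: 1,039 kg at 33.5%.
Pro-rata value split: in-quota = €517,046.21 × 1,882/2,921 = €333,132.82; over-quota = €517,046.21 − €333,132.82 = €183,913.39.
In-quota duty = €333,132.82 × 9% = €29,981.95. Over-quota duty = €183,913.39 × 33.5% = €61,610.99.
Line duty = €29,981.95 + €61,610.99 = €91,592.94.
Line 3 (20.97, Belador, 2,977 units, €333,900.32):
Base rate for 20.97 is €6.33/unit.
Duty = 2,977 × €6.33 = €18,844.41.
Line 4 (05.86, Ilune, 1,824 units, €420,541.44):
Base rate for 05.86 is 33%.
Duty = €420,541.44 × 33% = €138,778.68.
Total = €66,711.73 + €91,592.94 + €18,844.41 + €138,778.68 = €315,927.76.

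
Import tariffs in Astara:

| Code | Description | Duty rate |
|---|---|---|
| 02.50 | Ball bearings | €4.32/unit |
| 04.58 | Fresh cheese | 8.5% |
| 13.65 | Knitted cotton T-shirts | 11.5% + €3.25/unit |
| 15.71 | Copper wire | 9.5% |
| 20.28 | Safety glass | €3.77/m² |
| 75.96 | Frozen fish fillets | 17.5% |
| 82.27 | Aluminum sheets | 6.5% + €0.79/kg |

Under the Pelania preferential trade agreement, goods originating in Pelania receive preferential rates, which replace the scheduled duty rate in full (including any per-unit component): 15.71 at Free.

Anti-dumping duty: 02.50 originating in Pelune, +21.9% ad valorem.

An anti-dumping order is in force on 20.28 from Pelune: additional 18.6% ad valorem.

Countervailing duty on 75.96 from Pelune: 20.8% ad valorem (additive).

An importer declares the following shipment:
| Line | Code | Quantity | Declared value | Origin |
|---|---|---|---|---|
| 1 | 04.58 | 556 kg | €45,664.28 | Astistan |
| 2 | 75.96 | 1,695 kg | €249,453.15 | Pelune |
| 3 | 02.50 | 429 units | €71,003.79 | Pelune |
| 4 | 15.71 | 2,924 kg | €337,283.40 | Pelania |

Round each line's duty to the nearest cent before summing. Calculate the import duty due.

€116,825.13

Line 1 (04.58, Astistan, 556 kg, €45,664.28):
Base rate for 04.58 is 8.5%.
Duty = €45,664.28 × 8.5% = €3,881.46.
Line 2 (75.96, Pelune, 1,695 kg, €249,453.15):
Base rate for 75.96 is 17.5%.
Additional duty on 75.96 from Pelune: +20.8%. Applied ad valorem rate: 17.5% + 20.8% = 38.3%.
Duty = €249,453.15 × 38.3% = €95,540.56.
Line 3 (02.50, Pelune, 429 units, €71,003.79):
Base rate for 02.50 is €4.32/unit.
Additional duty on 02.50 from Pelune: +21.9% ad valorem. Applied ad valorem rate = 21.9%.
Duty = €71,003.79 × 21.9% + 429 × €4.32 = €17,403.11.
Line 4 (15.71, Pelania, 2,924 kg, €337,283.40):
Base rate for 15.71 is 9.5%.
Origin Pelania qualifies under the Astara–Pelania agreement and 15.71 is covered: preferential rate Free applies instead.
Duty = €337,283.40 × 0% = €0.00.
Total = €3,881.46 + €95,540.56 + €17,403.11 + €0.00 = €116,825.13.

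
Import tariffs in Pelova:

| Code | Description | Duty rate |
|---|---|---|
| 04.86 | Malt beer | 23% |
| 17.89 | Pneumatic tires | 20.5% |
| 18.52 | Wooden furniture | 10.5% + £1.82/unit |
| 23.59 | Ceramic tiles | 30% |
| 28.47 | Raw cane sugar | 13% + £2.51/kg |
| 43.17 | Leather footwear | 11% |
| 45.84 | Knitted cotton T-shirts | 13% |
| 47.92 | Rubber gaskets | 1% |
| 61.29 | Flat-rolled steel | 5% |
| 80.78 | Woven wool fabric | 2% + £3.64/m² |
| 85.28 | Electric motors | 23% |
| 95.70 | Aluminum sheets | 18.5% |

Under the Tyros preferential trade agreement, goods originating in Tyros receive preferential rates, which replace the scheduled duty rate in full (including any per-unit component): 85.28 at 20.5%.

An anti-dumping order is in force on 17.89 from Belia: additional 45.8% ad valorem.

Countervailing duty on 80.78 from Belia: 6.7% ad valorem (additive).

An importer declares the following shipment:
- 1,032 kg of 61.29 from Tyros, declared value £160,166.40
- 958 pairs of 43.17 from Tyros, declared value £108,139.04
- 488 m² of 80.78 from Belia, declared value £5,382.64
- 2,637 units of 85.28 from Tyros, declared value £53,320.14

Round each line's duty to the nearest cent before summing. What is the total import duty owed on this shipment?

£33,078.85

Line 1 (61.29, Tyros, 1,032 kg, £160,166.40):
Base rate for 61.29 is 5%.
Origin Tyros is the FTA partner but 61.29 is not on the preference list; base rate stands.
Duty = £160,166.40 × 5% = £8,008.32.
Line 2 (43.17, Tyros, 958 pairs, £108,139.04):
Base rate for 43.17 is 11%.
Origin Tyros is the FTA partner but 43.17 is not on the preference list; base rate stands.
Duty = £108,139.04 × 11% = £11,895.29.
Line 3 (80.78, Belia, 488 m², £5,382.64):
Base rate for 80.78 is 2% + £3.64/m².
Additional duty on 80.78 from Belia: +6.7%. Applied ad valorem rate: 2% + 6.7% = 8.7%.
Duty = £5,382.64 × 8.7% + 488 × £3.64 = £2,244.61.
Line 4 (85.28, Tyros, 2,637 units, £53,320.14):
Base rate for 85.28 is 23%.
Origin Tyros qualifies under the Pelova–Tyros agreement and 85.28 is covered: preferential rate 20.5% applies instead.
Duty = £53,320.14 × 20.5% = £10,930.63.
Total = £8,008.32 + £11,895.29 + £2,244.61 + £10,930.63 = £33,078.85.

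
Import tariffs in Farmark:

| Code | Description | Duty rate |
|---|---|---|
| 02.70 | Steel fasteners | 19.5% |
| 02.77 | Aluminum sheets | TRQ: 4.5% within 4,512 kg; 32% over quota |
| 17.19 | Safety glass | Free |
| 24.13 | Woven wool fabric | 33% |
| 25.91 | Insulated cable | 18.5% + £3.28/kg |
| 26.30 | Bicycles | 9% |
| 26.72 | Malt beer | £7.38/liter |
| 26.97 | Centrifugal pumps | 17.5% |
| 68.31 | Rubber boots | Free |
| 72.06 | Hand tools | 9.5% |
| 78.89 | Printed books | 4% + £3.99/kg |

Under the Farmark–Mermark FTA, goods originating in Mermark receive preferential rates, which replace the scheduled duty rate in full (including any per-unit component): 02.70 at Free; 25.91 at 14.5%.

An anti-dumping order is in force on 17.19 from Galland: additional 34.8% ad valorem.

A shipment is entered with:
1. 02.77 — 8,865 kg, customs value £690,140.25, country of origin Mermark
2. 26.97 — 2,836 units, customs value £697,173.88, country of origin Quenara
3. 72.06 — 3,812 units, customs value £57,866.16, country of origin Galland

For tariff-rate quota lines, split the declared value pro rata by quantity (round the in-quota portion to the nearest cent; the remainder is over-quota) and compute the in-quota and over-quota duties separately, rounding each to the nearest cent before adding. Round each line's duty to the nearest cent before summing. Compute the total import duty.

Line 1 (02.77, Mermark, 8,865 kg, £690,140.25):
Code 02.77 is under a tariff-rate quota (threshold 4,512 kg). In-quota: 4,512 kg at 4.5%; over-quota: 4,353 kg at 32%.
Pro-rata value split: in-quota = £690,140.25 × 4,512/8,865 = £351,259.20; over-quota = £690,140.25 − £351,259.20 = £338,881.05.
In-quota duty = £351,259.20 × 4.5% = £15,806.66. Over-quota duty = £338,881.05 × 32% = £108,441.94.
Line duty = £15,806.66 + £108,441.94 = £124,248.60.
Line 2 (26.97, Quenara, 2,836 units, £697,173.88):
Base rate for 26.97 is 17.5%.
Duty = £697,173.88 × 17.5% = £122,005.43.
Line 3 (72.06, Galland, 3,812 units, £57,866.16):
Base rate for 72.06 is 9.5%.
Duty = £57,866.16 × 9.5% = £5,497.29.
Total = £124,248.60 + £122,005.43 + £5,497.29 = £251,751.32.

£251,751.32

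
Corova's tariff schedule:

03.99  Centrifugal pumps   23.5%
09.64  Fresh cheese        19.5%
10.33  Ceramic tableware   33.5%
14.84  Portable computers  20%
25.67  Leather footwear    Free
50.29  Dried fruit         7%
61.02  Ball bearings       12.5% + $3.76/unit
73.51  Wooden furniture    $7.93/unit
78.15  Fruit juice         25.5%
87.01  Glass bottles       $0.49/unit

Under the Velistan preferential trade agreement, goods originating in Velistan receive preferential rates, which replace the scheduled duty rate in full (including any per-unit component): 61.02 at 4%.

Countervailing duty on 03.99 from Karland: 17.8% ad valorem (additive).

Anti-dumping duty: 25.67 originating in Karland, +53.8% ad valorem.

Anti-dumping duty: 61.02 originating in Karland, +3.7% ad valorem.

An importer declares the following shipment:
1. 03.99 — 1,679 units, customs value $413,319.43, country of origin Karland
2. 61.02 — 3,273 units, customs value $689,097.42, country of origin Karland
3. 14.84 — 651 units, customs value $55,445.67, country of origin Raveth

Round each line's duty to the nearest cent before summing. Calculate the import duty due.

Line 1 (03.99, Karland, 1,679 units, $413,319.43):
Base rate for 03.99 is 23.5%.
Additional duty on 03.99 from Karland: +17.8%. Applied ad valorem rate: 23.5% + 17.8% = 41.3%.
Duty = $413,319.43 × 41.3% = $170,700.92.
Line 2 (61.02, Karland, 3,273 units, $689,097.42):
Base rate for 61.02 is 12.5% + $3.76/unit.
61.02 has an FTA preferential rate, but origin Karland is not Velistan; base rate stands.
Additional duty on 61.02 from Karland: +3.7%. Applied ad valorem rate: 12.5% + 3.7% = 16.2%.
Duty = $689,097.42 × 16.2% + 3,273 × $3.76 = $123,940.26.
Line 3 (14.84, Raveth, 651 units, $55,445.67):
Base rate for 14.84 is 20%.
Duty = $55,445.67 × 20% = $11,089.13.
Total = $170,700.92 + $123,940.26 + $11,089.13 = $305,730.31.

$305,730.31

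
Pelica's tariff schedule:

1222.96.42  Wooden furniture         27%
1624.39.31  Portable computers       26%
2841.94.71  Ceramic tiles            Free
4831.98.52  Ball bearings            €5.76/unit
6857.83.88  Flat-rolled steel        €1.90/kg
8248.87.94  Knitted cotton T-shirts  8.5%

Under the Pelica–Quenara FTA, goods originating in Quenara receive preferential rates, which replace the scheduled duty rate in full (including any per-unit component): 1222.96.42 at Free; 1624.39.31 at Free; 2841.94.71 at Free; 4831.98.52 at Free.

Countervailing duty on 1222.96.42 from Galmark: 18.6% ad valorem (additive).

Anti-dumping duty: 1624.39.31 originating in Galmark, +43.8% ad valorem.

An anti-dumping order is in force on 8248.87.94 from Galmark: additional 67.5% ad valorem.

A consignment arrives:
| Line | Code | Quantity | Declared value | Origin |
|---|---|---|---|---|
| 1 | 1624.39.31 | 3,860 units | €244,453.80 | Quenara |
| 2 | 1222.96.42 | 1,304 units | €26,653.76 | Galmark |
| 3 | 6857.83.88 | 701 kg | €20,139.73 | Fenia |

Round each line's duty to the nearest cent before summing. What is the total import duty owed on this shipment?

€13,486.01

Line 1 (1624.39.31, Quenara, 3,860 units, €244,453.80):
Base rate for 1624.39.31 is 26%.
Origin Quenara qualifies under the Pelica–Quenara agreement and 1624.39.31 is covered: preferential rate Free applies instead.
The additional-duty order on 1624.39.31 targets Galmark, not Quenara; it does not apply.
Duty = €244,453.80 × 0% = €0.00.
Line 2 (1222.96.42, Galmark, 1,304 units, €26,653.76):
Base rate for 1222.96.42 is 27%.
1222.96.42 has an FTA preferential rate, but origin Galmark is not Quenara; base rate stands.
Additional duty on 1222.96.42 from Galmark: +18.6%. Applied ad valorem rate: 27% + 18.6% = 45.6%.
Duty = €26,653.76 × 45.6% = €12,154.11.
Line 3 (6857.83.88, Fenia, 701 kg, €20,139.73):
Base rate for 6857.83.88 is €1.90/kg.
Duty = 701 × €1.90 = €1,331.90.
Total = €0.00 + €12,154.11 + €1,331.90 = €13,486.01.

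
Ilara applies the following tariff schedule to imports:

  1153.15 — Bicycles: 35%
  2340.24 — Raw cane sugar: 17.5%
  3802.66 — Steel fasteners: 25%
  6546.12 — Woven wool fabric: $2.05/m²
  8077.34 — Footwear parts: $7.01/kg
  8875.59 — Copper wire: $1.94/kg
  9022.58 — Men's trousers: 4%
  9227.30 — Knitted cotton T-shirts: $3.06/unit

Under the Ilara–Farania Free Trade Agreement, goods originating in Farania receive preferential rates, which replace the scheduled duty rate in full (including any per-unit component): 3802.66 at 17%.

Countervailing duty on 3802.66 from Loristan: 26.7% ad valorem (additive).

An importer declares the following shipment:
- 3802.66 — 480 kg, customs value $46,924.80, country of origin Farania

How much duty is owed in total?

Line 1 (3802.66, Farania, 480 kg, $46,924.80):
Base rate for 3802.66 is 25%.
Origin Farania qualifies under the Ilara–Farania agreement and 3802.66 is covered: preferential rate 17% applies instead.
The additional-duty order on 3802.66 targets Loristan, not Farania; it does not apply.
Duty = $46,924.80 × 17% = $7,977.22.

$7,977.22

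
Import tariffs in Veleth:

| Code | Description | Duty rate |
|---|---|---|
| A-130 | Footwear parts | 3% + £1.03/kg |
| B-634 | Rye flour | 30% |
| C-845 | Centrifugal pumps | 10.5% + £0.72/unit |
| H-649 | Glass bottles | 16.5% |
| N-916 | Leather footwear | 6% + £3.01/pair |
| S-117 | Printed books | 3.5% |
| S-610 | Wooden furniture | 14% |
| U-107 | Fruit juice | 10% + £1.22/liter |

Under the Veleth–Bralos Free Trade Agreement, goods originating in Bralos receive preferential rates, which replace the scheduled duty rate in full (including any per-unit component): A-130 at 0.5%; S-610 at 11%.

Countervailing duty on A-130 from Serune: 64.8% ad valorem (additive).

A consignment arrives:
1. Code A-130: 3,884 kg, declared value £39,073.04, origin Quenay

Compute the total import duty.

Line 1 (A-130, Quenay, 3,884 kg, £39,073.04):
Base rate for A-130 is 3% + £1.03/kg.
A-130 has an FTA preferential rate, but origin Quenay is not Bralos; base rate stands.
The additional-duty order on A-130 targets Serune, not Quenay; it does not apply.
Duty = £39,073.04 × 3% + 3,884 × £1.03 = £5,172.71.

£5,172.71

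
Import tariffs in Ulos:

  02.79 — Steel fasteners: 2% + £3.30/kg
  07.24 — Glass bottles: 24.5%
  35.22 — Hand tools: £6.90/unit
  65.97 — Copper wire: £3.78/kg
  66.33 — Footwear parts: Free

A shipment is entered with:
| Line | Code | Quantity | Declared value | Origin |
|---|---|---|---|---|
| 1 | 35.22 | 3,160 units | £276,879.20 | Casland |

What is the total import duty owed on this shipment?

Line 1 (35.22, Casland, 3,160 units, £276,879.20):
Base rate for 35.22 is £6.90/unit.
Duty = 3,160 × £6.90 = £21,804.00.

£21,804.00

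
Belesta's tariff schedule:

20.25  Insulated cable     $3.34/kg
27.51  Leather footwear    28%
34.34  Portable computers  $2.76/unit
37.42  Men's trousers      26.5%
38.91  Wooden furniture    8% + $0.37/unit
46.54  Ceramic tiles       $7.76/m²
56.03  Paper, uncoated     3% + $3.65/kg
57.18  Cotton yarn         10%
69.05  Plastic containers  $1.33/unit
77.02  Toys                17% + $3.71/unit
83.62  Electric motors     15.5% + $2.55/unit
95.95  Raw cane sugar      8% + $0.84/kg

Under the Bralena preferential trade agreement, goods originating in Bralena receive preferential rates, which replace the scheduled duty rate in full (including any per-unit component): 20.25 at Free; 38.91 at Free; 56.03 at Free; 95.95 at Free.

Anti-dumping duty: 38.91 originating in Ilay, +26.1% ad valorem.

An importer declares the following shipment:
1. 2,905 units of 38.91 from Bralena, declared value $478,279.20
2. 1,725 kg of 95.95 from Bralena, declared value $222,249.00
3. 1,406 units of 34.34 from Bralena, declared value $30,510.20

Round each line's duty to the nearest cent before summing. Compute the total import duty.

Line 1 (38.91, Bralena, 2,905 units, $478,279.20):
Base rate for 38.91 is 8% + $0.37/unit.
Origin Bralena qualifies under the Belesta–Bralena agreement and 38.91 is covered: preferential rate Free applies instead.
The additional-duty order on 38.91 targets Ilay, not Bralena; it does not apply.
Duty = $478,279.20 × 0% = $0.00.
Line 2 (95.95, Bralena, 1,725 kg, $222,249.00):
Base rate for 95.95 is 8% + $0.84/kg.
Origin Bralena qualifies under the Belesta–Bralena agreement and 95.95 is covered: preferential rate Free applies instead.
Duty = $222,249.00 × 0% = $0.00.
Line 3 (34.34, Bralena, 1,406 units, $30,510.20):
Base rate for 34.34 is $2.76/unit.
Origin Bralena is the FTA partner but 34.34 is not on the preference list; base rate stands.
Duty = 1,406 × $2.76 = $3,880.56.
Total = $0.00 + $0.00 + $3,880.56 = $3,880.56.

$3,880.56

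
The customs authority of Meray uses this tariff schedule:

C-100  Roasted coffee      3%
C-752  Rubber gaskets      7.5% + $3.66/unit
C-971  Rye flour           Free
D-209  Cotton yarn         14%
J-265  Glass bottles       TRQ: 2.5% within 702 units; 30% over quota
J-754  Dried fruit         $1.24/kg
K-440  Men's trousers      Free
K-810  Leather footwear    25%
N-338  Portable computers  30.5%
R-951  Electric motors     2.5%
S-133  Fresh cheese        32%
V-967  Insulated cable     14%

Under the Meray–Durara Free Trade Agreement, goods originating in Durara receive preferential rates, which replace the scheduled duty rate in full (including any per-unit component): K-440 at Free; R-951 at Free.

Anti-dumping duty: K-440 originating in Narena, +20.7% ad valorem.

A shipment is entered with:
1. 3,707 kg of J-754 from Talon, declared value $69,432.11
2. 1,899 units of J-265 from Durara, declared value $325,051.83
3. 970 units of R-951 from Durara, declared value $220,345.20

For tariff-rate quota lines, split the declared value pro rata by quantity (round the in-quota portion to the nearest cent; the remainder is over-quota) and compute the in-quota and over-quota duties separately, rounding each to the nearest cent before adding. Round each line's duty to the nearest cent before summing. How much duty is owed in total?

Line 1 (J-754, Talon, 3,707 kg, $69,432.11):
Base rate for J-754 is $1.24/kg.
Duty = 3,707 × $1.24 = $4,596.68.
Line 2 (J-265, Durara, 1,899 units, $325,051.83):
Code J-265 is under a tariff-rate quota (threshold 702 units). In-quota: 702 units at 2.5%; over-quota: 1,197 units at 30%.
Pro-rata value split: in-quota = $325,051.83 × 702/1,899 = $120,161.34; over-quota = $325,051.83 − $120,161.34 = $204,890.49.
In-quota duty = $120,161.34 × 2.5% = $3,004.03. Over-quota duty = $204,890.49 × 30% = $61,467.15.
Line duty = $3,004.03 + $61,467.15 = $64,471.18.
Line 3 (R-951, Durara, 970 units, $220,345.20):
Base rate for R-951 is 2.5%.
Origin Durara qualifies under the Meray–Durara agreement and R-951 is covered: preferential rate Free applies instead.
Duty = $220,345.20 × 0% = $0.00.
Total = $4,596.68 + $64,471.18 + $0.00 = $69,067.86.

$69,067.86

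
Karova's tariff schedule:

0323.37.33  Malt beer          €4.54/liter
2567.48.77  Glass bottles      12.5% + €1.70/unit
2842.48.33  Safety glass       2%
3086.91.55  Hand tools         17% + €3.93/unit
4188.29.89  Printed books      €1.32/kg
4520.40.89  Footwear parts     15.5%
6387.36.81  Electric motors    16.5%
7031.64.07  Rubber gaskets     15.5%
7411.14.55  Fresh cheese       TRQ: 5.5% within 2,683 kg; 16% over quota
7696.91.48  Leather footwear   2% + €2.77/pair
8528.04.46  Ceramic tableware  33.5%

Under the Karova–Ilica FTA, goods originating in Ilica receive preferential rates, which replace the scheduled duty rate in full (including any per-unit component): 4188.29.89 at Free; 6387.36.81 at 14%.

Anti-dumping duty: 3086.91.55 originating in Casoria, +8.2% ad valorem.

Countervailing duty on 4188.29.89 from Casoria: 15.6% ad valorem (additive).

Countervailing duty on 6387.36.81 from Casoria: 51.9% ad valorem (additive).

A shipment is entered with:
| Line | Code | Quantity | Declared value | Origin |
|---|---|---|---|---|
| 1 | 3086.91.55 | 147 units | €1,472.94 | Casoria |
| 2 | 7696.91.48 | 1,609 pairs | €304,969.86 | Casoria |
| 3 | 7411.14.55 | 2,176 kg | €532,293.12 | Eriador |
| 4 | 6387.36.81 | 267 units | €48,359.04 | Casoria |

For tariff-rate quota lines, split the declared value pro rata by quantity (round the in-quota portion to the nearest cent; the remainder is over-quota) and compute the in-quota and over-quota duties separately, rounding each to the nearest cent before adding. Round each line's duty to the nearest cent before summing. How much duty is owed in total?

€73,858.92

Line 1 (3086.91.55, Casoria, 147 units, €1,472.94):
Base rate for 3086.91.55 is 17% + €3.93/unit.
Additional duty on 3086.91.55 from Casoria: +8.2%. Applied ad valorem rate: 17% + 8.2% = 25.2%.
Duty = €1,472.94 × 25.2% + 147 × €3.93 = €948.89.
Line 2 (7696.91.48, Casoria, 1,609 pairs, €304,969.86):
Base rate for 7696.91.48 is 2% + €2.77/pair.
Duty = €304,969.86 × 2% + 1,609 × €2.77 = €10,556.33.
Line 3 (7411.14.55, Eriador, 2,176 kg, €532,293.12):
Code 7411.14.55 is under a tariff-rate quota (threshold 2,683 kg). Quantity 2,176 kg is within the quota, so the in-quota rate 5.5% applies to the full value.
Duty = €532,293.12 × 5.5% = €29,276.12.
Line 4 (6387.36.81, Casoria, 267 units, €48,359.04):
Base rate for 6387.36.81 is 16.5%.
6387.36.81 has an FTA preferential rate, but origin Casoria is not Ilica; base rate stands.
Additional duty on 6387.36.81 from Casoria: +51.9%. Applied ad valorem rate: 16.5% + 51.9% = 68.4%.
Duty = €48,359.04 × 68.4% = €33,077.58.
Total = €948.89 + €10,556.33 + €29,276.12 + €33,077.58 = €73,858.92.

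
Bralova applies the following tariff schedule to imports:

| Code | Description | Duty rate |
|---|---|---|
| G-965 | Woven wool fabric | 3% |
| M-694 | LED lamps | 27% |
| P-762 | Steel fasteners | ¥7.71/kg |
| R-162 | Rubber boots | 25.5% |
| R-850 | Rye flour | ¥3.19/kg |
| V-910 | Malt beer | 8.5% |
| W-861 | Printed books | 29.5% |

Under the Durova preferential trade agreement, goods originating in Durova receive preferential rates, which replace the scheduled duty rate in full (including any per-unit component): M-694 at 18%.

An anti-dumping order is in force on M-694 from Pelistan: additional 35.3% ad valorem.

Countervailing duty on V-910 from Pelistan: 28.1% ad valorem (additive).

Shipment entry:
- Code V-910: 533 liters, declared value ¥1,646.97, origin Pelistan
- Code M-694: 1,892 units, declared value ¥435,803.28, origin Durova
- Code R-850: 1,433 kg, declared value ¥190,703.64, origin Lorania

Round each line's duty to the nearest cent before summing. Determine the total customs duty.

Line 1 (V-910, Pelistan, 533 liters, ¥1,646.97):
Base rate for V-910 is 8.5%.
Additional duty on V-910 from Pelistan: +28.1%. Applied ad valorem rate: 8.5% + 28.1% = 36.6%.
Duty = ¥1,646.97 × 36.6% = ¥602.79.
Line 2 (M-694, Durova, 1,892 units, ¥435,803.28):
Base rate for M-694 is 27%.
Origin Durova qualifies under the Bralova–Durova agreement and M-694 is covered: preferential rate 18% applies instead.
The additional-duty order on M-694 targets Pelistan, not Durova; it does not apply.
Duty = ¥435,803.28 × 18% = ¥78,444.59.
Line 3 (R-850, Lorania, 1,433 kg, ¥190,703.64):
Base rate for R-850 is ¥3.19/kg.
Duty = 1,433 × ¥3.19 = ¥4,571.27.
Total = ¥602.79 + ¥78,444.59 + ¥4,571.27 = ¥83,618.65.

¥83,618.65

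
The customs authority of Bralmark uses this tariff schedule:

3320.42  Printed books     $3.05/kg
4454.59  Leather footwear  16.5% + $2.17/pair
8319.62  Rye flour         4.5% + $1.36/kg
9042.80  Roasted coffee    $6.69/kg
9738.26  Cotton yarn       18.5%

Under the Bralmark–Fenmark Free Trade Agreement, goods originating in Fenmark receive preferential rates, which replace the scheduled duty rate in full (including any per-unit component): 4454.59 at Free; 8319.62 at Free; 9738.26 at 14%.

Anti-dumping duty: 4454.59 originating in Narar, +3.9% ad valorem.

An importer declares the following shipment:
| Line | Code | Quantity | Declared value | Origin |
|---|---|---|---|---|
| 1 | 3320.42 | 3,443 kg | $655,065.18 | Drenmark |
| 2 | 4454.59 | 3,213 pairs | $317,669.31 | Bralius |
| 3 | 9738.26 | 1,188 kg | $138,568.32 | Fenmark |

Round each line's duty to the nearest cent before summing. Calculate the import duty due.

Line 1 (3320.42, Drenmark, 3,443 kg, $655,065.18):
Base rate for 3320.42 is $3.05/kg.
Duty = 3,443 × $3.05 = $10,501.15.
Line 2 (4454.59, Bralius, 3,213 pairs, $317,669.31):
Base rate for 4454.59 is 16.5% + $2.17/pair.
4454.59 has an FTA preferential rate, but origin Bralius is not Fenmark; base rate stands.
The additional-duty order on 4454.59 targets Narar, not Bralius; it does not apply.
Duty = $317,669.31 × 16.5% + 3,213 × $2.17 = $59,387.65.
Line 3 (9738.26, Fenmark, 1,188 kg, $138,568.32):
Base rate for 9738.26 is 18.5%.
Origin Fenmark qualifies under the Bralmark–Fenmark agreement and 9738.26 is covered: preferential rate 14% applies instead.
Duty = $138,568.32 × 14% = $19,399.56.
Total = $10,501.15 + $59,387.65 + $19,399.56 = $89,288.36.

$89,288.36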